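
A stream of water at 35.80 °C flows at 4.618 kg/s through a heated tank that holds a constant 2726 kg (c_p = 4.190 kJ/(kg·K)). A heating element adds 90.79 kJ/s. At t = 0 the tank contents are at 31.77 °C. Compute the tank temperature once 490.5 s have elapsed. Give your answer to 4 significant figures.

M c_p dT/dt = ṁ c_p (T_in − T) + Q̇.
Rearrange: dT/dt = (T_ss − T)/τ with τ = M/ṁ = 590.299 s and T_ss = T_in + Q̇/(ṁ c_p) = 40.4921 °C.
Integrating: T(t) = T_ss + (T₀ − T_ss) e^(−t/τ).
T(490.5) = 40.4921 + (-8.72213)·e^(−490.5/590.299) = 40.4921 + (-8.72213)·0.435642 = 36.6924 °C.

36.69 °C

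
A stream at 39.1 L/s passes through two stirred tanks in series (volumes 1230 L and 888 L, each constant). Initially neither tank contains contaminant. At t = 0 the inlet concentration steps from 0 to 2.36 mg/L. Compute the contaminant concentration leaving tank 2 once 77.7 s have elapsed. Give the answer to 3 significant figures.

Each tank obeys Vᵢ dCᵢ/dt = Q(Cᵢ₋₁ − Cᵢ), so τᵢ = Vᵢ/Q.
τ₁ = 1230/39.1 = 31.458 s; τ₂ = 888/39.1 = 22.711 s.
Tank 1: C₁ = C_in(1 − e^(−t/τ₁)). Tank 2 (τ₁ ≠ τ₂): C₂ = C_in[1 − (τ₁ e^(−t/τ₁) − τ₂ e^(−t/τ₂))/(τ₁ − τ₂)].
At t = 77.7: e^(−t/τ₁) = 0.084587, e^(−t/τ₂) = 0.032672.
C₂ = 2.36·[1 − (31.458·0.084587 − 22.711·0.032672)/(8.7468)] = 2.36·0.78062 = 1.8423 mg/L.

1.84 mg/L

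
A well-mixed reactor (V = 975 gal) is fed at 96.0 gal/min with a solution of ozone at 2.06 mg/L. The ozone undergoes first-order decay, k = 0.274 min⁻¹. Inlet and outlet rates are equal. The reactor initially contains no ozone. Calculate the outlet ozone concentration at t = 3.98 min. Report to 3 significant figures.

Accumulation = in − out − consumed: V dC/dt = Q C_in − Q C − k V C.
dC/dt = (Q/V) C_in − (Q/V + k) C; effective rate a = Q/V + k = 0.098462 + 0.274 = 0.37246 min⁻¹.
C_ss = Q C_in/(Q + kV) = 0.54457 mg/L; C(t) = C_ss + (C₀ − C_ss) e^(−a t).
C(3.98) = 0.54457 + (-0.54457)·e^(−0.37246·3.98) = 0.54457 + (-0.54457)·0.22709 = 0.42090 mg/L.

0.421 mg/L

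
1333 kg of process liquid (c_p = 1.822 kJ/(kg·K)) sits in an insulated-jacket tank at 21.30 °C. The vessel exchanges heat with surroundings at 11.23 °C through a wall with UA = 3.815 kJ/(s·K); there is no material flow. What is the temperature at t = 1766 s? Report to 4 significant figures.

M c_p dT/dt = −UA(T − T_amb).
dT/dt = (T_ss − T)/τ with T_ss = T_amb = 11.2300 °C, τ = M c_p/UA = 1333·1.822/3.815 = 636.625 s.
T approaches T_ss exponentially: T(t) = T_ss + (T₀ − T_ss) e^(−t/τ).
T(1766) = 11.2300 + (10.0700)·0.0624118 = 11.8585 °C.

11.86 °C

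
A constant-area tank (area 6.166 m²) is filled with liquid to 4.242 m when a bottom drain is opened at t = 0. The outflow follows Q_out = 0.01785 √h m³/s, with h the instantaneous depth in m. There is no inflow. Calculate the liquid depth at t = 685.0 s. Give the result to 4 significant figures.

With no inflow, A dh/dt = −0.01785 √h.
∫ h^(−1/2) dh = −(0.01785/A) ∫ dt, giving 2√h = 2√h₀ − (0.01785/A) t.
√h = √4.242 − 0.01785·685.0/(2·6.166) = 2.05961 − 0.991506 = 1.06811.
h = 1.06811² = 1.14085 m.

1.141 m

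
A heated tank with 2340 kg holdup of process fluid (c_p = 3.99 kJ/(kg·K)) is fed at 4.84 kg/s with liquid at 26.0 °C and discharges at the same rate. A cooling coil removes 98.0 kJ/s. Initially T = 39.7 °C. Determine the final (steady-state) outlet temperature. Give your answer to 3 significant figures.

20.9 °C

Heat balance on the well-mixed liquid: M c_p dT/dt = ṁ c_p (T_in − T) − 98.0.
At steady state dT/dt = 0 ⇒ T_ss = T_in − Q̇/(ṁ c_p) = 26.0 − 98.0/(4.84·3.99) = 20.925 °C.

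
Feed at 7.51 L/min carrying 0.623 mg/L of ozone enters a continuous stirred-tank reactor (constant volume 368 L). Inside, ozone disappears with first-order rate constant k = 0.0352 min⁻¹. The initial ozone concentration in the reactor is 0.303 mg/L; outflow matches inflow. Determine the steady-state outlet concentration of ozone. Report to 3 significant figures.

0.229 mg/L

Species balance: V dC/dt = Q C_in − Q C − k V C.
Steady state (dC/dt = 0): C_ss = Q C_in/(Q + kV) = C_in/(1 + kV/Q).
C_ss = 7.51·0.623/(7.51 + 0.0352·368) = 4.6787/20.464 = 0.22864 mg/L.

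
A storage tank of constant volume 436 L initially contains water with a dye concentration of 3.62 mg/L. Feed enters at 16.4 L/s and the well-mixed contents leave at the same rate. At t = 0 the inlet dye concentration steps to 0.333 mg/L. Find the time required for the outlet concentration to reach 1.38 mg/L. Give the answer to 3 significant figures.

Species balance: V dC/dt = Q(C_in − C) ⇒ τ = V/Q = 26.585 s.
C(t) = C_in + (C₀ − C_in) e^(−t/τ). Set C = 1.38 and solve for t:
e^(−t/τ) = (C − C_in)/(C₀ − C_in) = (1.38 − 0.333)/(3.62 − 0.333) = 0.31853
t = −τ ln(…) = 26.585 × 1.1440 = 30.415 s.

30.4 s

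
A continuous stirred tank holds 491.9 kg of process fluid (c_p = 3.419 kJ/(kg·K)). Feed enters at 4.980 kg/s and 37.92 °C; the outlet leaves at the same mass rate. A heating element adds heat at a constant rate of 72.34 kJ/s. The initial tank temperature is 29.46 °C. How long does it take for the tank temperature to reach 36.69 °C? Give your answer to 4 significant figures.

83.11 s

First-law balance (no shaft work): M c_p dT/dt = ṁ c_p (T_in − T) + 72.34.
τ = M/ṁ = 98.7751 s; T_ss = T_in + Q̇/(ṁ c_p) = 42.1686 °C.
T(t) = T_ss + (T₀ − T_ss) e^(−t/τ). Set T = 36.69:
e^(−t/τ) = (36.69 − 42.1686)/(29.46 − 42.1686) = 0.431096
t = −98.7751 · ln(0.431096) = 83.1118 s.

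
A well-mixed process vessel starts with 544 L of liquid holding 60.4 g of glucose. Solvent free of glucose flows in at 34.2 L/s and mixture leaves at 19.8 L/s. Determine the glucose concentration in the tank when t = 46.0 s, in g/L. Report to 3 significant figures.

Let m(t) be the amount of glucose. Volume: V(t) = V₀ + (Q_in − Q_out) t = 544 + 14.400 t; V(46.0) = 1206.4 L.
Solute balance: dm/dt = 0 − Q_out C = −Q_out m/V(t).
dm/m = −Q_out dt/(V₀ + 14.400 t); integrating gives ln(m/m₀) = −(Q_out/(Q_in−Q_out)) ln(V/V₀).
m = m₀ (V₀/V)^(Q_out/(Q_in−Q_out)) = 60.4 × (544/1206.4)^(1.3750) = 20.204 g.
C = m/V = 20.204/1206.4 = 0.016747 g/L.

0.0167 g/L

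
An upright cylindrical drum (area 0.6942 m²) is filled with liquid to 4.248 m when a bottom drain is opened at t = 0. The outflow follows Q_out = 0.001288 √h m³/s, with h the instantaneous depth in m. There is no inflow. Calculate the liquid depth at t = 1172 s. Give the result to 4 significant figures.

With no inflow, A dh/dt = −0.001288 √h.
This is separable: 2 d(√h)/dt = −0.001288/A, so √h = √h₀ − (0.001288/(2A)) t.
√h = √4.248 − 0.001288·1172/(2·0.6942) = 2.06107 − 1.08725 = 0.973819.
h = 0.973819² = 0.948324 m.

0.9483 m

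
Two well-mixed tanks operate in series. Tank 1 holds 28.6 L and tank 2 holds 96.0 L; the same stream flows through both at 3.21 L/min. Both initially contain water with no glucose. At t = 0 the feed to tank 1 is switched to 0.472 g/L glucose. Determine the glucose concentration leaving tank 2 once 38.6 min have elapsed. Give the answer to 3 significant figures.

0.290 g/L

Time constants: τᵢ = Vᵢ/Q for each well-mixed tank.
τ₁ = 28.6/3.21 = 8.9097 min; τ₂ = 96.0/3.21 = 29.907 min.
Tank 1: C₁ = C_in(1 − e^(−t/τ₁)). Tank 2 (τ₁ ≠ τ₂): C₂ = C_in[1 − (τ₁ e^(−t/τ₁) − τ₂ e^(−t/τ₂))/(τ₁ − τ₂)].
At t = 38.6: e^(−t/τ₁) = 0.013136, e^(−t/τ₂) = 0.27508.
C₂ = 0.472·[1 − (8.9097·0.013136 − 29.907·0.27508)/(-20.997)] = 0.472·0.61377 = 0.28970 g/L.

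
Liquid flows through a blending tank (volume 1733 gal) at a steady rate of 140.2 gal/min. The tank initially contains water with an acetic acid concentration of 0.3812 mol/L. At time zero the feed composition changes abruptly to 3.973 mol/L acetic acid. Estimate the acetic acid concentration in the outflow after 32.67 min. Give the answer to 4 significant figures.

3.717 mol/L

Species balance on the tank: V dC/dt = Q(C_in − C).
Rewrite as dC/dt + C/τ = C_in/τ, τ = V/Q = 12.3609 min.
Integrating: C(t) = C_in + (C₀ − C_in) e^(−t/τ).
C(32.67) = 3.973 + (0.3812 − 3.973)·e^(−32.67/12.3609) = 3.973 + (-3.59180)·0.0711469 = 3.71745 mol/L.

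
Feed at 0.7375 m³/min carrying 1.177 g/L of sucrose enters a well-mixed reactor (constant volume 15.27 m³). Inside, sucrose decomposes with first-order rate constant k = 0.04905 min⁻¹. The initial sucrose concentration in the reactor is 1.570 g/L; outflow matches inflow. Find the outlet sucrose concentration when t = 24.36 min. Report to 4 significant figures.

0.6760 g/L

Species balance: V dC/dt = Q C_in − Q C − k V C.
This is linear with rate a = Q/V + k = 0.0973473 min⁻¹.
C_ss = Q C_in/(Q + kV) = 0.583950 g/L; C(t) = C_ss + (C₀ − C_ss) e^(−a t).
C(24.36) = 0.583950 + (0.986050)·e^(−0.0973473·24.36) = 0.583950 + (0.986050)·0.0933518 = 0.675999 g/L.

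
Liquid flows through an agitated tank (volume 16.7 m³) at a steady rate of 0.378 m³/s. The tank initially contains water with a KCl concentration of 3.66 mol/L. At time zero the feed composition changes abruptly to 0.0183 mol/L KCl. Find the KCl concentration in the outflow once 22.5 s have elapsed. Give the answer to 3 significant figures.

Mass balance on the solute (V constant): V dC/dt = Q(C_in − C).
Rewrite as dC/dt + C/τ = C_in/τ, τ = V/Q = 44.180 s.
C approaches C_in exponentially: C(t) = C_in + (C₀ − C_in) e^(−t/τ).
C(22.5) = 0.0183 + (3.66 − 0.0183)·e^(−22.5/44.180) = 0.0183 + (3.6417)·0.60093 = 2.2067 mol/L.

2.21 mol/L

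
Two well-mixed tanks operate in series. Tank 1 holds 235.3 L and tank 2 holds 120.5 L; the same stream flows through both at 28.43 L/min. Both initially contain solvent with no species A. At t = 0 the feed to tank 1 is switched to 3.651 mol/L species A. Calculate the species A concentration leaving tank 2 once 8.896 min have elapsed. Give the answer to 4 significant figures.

1.566 mol/L

Each tank obeys Vᵢ dCᵢ/dt = Q(Cᵢ₋₁ − Cᵢ), so τᵢ = Vᵢ/Q.
τ₁ = 235.3/28.43 = 8.27647 min; τ₂ = 120.5/28.43 = 4.23848 min.
Tank 1: C₁ = C_in(1 − e^(−t/τ₁)). Tank 2 (τ₁ ≠ τ₂): C₂ = C_in[1 − (τ₁ e^(−t/τ₁) − τ₂ e^(−t/τ₂))/(τ₁ − τ₂)].
At t = 8.896: e^(−t/τ₁) = 0.341347, e^(−t/τ₂) = 0.122595.
C₂ = 3.651·[1 − (8.27647·0.341347 − 4.23848·0.122595)/(4.03799)] = 3.651·0.429039 = 1.56642 mol/L.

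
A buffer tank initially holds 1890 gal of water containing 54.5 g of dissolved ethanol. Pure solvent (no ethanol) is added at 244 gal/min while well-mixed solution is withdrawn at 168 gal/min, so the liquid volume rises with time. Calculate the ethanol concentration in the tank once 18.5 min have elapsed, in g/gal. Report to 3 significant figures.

0.00484 g/gal

Total volume: dV/dt = Q_in − Q_out = 76.000 gal/min, so V(t) = 1890 + 76.000 t and V(18.5) = 3296.0 gal.
Species balance (pure solvent in): dm/dt = −Q_out · m/V(t).
dm/m = −Q_out dt/(V₀ + 76.000 t); integrating gives ln(m/m₀) = −(Q_out/(Q_in−Q_out)) ln(V/V₀).
m = m₀ (V₀/V)^(Q_out/(Q_in−Q_out)) = 54.5 × (1890/3296.0)^(2.2105) = 15.940 g.
C = m/V = 15.940/3296.0 = 0.0048363 g/gal.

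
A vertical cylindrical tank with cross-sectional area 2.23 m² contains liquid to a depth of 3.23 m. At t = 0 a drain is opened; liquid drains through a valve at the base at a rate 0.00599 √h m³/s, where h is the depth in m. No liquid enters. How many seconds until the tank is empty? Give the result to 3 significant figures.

1340 s

Accumulation of liquid (constant cross-section A): A dh/dt = −0.00599 √h.
Separate and integrate: 2(√h − √h₀) = −(0.00599/A) t.
Tank is empty when √h = 0: t_empty = 2A√h₀/0.00599.
t_empty = 2·2.23·√3.23/0.00599 = 4.4600·1.7972/0.00599 = 1338.2 s.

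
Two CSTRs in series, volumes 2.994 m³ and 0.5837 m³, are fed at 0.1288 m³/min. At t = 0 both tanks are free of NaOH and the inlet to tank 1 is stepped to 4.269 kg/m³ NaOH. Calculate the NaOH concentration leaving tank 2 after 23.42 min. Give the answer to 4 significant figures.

Time constants: τᵢ = Vᵢ/Q for each well-mixed tank.
τ₁ = 2.994/0.1288 = 23.2453 min; τ₂ = 0.5837/0.1288 = 4.53183 min.
Tank 1: C₁ = C_in(1 − e^(−t/τ₁)). Tank 2 (τ₁ ≠ τ₂): C₂ = C_in[1 − (τ₁ e^(−t/τ₁) − τ₂ e^(−t/τ₂))/(τ₁ − τ₂)].
At t = 23.42: e^(−t/τ₁) = 0.365126, e^(−t/τ₂) = 0.00569659.
C₂ = 4.269·[1 − (23.2453·0.365126 − 4.53183·0.00569659)/(18.7135)] = 4.269·0.547832 = 2.33869 kg/m³.

2.339 kg/m³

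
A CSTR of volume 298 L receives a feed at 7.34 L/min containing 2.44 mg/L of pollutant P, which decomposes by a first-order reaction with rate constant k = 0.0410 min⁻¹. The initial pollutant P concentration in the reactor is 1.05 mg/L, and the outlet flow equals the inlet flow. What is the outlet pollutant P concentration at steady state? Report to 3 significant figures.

0.916 mg/L

Accumulation = in − out − consumed: V dC/dt = Q C_in − Q C − k V C.
At steady state: 0 = Q C_in − (Q + kV) C_ss, so C_ss = Q C_in/(Q + kV).
C_ss = 7.34·2.44/(7.34 + 0.0410·298) = 17.910/19.558 = 0.91572 mg/L.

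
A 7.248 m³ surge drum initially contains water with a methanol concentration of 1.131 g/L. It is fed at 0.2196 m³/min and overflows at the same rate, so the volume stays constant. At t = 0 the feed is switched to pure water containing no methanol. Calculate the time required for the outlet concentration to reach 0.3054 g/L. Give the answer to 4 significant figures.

Unsteady species balance (constant V, well mixed): V dC/dt = Q(C_in − C), so τ = V/Q = 33.0055 min.
C(t) = C_in + (C₀ − C_in) e^(−t/τ). Set C = 0.3054 and solve for t:
e^(−t/τ) = (C − C_in)/(C₀ − C_in) = (0.3054 − 0)/(1.131 − 0) = 0.270027
t = −τ ln(…) = 33.0055 × 1.30924 = 43.2119 min.

43.21 min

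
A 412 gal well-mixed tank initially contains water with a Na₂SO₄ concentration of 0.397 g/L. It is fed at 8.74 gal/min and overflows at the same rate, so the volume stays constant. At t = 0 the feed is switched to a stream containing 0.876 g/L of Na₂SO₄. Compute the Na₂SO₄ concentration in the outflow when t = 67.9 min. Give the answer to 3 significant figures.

Mass balance on the solute (V constant): V dC/dt = Q(C_in − C).
Time constant τ = V/Q = 412/8.74 = 47.140 min.
This is linear first-order; C(t) = C_in + (C₀ − C_in) e^(−t/τ).
C(67.9) = 0.876 + (0.397 − 0.876)·e^(−67.9/47.140) = 0.876 + (-0.47900)·0.23683 = 0.76256 g/L.

0.763 g/L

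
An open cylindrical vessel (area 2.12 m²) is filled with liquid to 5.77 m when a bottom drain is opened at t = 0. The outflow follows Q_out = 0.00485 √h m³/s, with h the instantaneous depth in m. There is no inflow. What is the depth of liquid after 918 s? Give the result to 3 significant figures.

With no inflow, A dh/dt = −0.00485 √h.
Separate and integrate: 2(√h − √h₀) = −(0.00485/A) t.
√h = √5.77 − 0.00485·918/(2·2.12) = 2.4021 − 1.0501 = 1.3520.
h = 1.3520² = 1.8279 m.

1.83 m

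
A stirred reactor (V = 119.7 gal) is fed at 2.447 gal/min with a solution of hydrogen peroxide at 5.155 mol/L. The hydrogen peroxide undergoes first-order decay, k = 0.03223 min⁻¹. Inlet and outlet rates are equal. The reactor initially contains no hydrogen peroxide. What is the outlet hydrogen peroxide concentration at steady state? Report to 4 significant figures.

2.001 mol/L

Accumulation = in − out − consumed: V dC/dt = Q C_in − Q C − k V C.
At steady state: 0 = Q C_in − (Q + kV) C_ss, so C_ss = Q C_in/(Q + kV).
C_ss = 2.447·5.155/(2.447 + 0.03223·119.7) = 12.6143/6.30493 = 2.00070 mol/L.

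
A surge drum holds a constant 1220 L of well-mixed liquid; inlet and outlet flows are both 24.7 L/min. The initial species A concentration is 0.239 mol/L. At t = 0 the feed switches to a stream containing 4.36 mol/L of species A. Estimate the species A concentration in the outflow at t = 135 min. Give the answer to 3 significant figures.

Transient balance on the dissolved component: V dC/dt = Q(C_in − C).
So dC/dt = (C_in − C)/τ with τ = V/Q = 1220/24.7 = 49.393 min.
Integrating: C(t) = C_in + (C₀ − C_in) e^(−t/τ).
C(135) = 4.36 + (0.239 − 4.36)·e^(−135/49.393) = 4.36 + (-4.1210)·0.065011 = 4.0921 mol/L.

4.09 mol/L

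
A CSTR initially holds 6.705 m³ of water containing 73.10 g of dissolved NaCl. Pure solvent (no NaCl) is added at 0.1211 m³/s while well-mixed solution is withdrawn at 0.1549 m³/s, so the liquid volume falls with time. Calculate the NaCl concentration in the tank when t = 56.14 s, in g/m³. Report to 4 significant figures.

Total volume: dV/dt = Q_in − Q_out = -0.0338000 m³/s, so V(t) = 6.705 − 0.0338000 t and V(56.14) = 4.80747 m³.
No NaCl enters, so dm/dt = −Q_out · (m/V).
Separate: dm/m = −Q_out dt/V(t) ⇒ ln(m/m₀) = −(Q_out/(Q_in−Q_out)) ln(V/V₀).
m = m₀ (V₀/V)^(Q_out/(Q_in−Q_out)) = 73.10 × (6.705/4.80747)^(-4.58284) = 15.9139 g.
C = m/V = 15.9139/4.80747 = 3.31025 g/m³.

3.310 g/m³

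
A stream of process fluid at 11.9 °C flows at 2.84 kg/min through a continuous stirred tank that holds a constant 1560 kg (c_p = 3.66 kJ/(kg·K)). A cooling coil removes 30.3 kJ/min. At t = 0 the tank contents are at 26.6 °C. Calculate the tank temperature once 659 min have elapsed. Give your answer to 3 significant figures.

M c_p dT/dt = ṁ c_p (T_in − T) − Q̇.
τ = M/ṁ = 549.30 min; T_ss = T_in − Q̇/(ṁ c_p) = 11.9 − 30.3/(2.84·3.66) = 8.9850 °C.
This is linear first-order; T(t) = T_ss + (T₀ − T_ss) e^(−t/τ).
T(659) = 8.9850 + (17.615)·e^(−659/549.30) = 8.9850 + (17.615)·0.30128 = 14.292 °C.

14.3 °C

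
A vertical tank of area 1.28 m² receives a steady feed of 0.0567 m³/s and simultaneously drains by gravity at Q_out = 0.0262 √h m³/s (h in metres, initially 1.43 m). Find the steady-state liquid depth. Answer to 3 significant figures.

4.68 m

Level balance: A dh/dt = 0.0567 − 0.0262 √h. Setting dh/dt = 0:
Q_in = 0.0262 √h_ss ⇒ √h_ss = 0.0567/0.0262 = 2.1641.
h_ss = 2.1641² = 4.6834 m. (Since h₀ = 1.43 m < h_ss, the level will rise toward this value.)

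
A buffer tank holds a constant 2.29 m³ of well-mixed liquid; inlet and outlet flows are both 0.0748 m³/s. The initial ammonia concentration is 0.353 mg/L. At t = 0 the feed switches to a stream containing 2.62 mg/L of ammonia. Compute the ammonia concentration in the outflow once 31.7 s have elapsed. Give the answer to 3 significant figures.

Accumulation = in − out for the solute gives V dC/dt = Q(C_in − C).
So dC/dt = (C_in − C)/τ with τ = V/Q = 2.29/0.0748 = 30.615 s.
Integrating: C(t) = C_in + (C₀ − C_in) e^(−t/τ).
C(31.7) = 2.62 + (0.353 − 2.62)·e^(−31.7/30.615) = 2.62 + (-2.2670)·0.35507 = 1.8151 mg/L.

1.82 mg/L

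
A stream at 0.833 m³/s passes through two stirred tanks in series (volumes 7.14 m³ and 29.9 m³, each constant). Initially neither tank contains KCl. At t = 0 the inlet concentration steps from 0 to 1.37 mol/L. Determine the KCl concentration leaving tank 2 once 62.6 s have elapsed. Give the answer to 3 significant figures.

1.06 mol/L

Each tank obeys Vᵢ dCᵢ/dt = Q(Cᵢ₋₁ − Cᵢ), so τᵢ = Vᵢ/Q.
τ₁ = 7.14/0.833 = 8.5714 s; τ₂ = 29.9/0.833 = 35.894 s.
Tank 1: C₁ = C_in(1 − e^(−t/τ₁)). Tank 2 (τ₁ ≠ τ₂): C₂ = C_in[1 − (τ₁ e^(−t/τ₁) − τ₂ e^(−t/τ₂))/(τ₁ − τ₂)].
At t = 62.6: e^(−t/τ₁) = 0.00067329, e^(−t/τ₂) = 0.17482.
C₂ = 1.37·[1 − (8.5714·0.00067329 − 35.894·0.17482)/(-27.323)] = 1.37·0.77055 = 1.0557 mol/L.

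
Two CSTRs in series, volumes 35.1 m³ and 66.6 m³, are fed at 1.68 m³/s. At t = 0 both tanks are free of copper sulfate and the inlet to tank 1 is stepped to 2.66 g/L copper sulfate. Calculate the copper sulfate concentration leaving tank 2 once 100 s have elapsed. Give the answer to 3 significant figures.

2.23 g/L

Species balance on tank i: dCᵢ/dt = (Cᵢ₋₁ − Cᵢ)/τᵢ with τᵢ = Vᵢ/Q.
τ₁ = 35.1/1.68 = 20.893 s; τ₂ = 66.6/1.68 = 39.643 s.
Solving the cascade with C₁(0)=C₂(0)=0 gives C₂(t) = C_in[1 − (τ₁ e^(−t/τ₁) − τ₂ e^(−t/τ₂))/(τ₁ − τ₂)].
At t = 100: e^(−t/τ₁) = 0.0083431, e^(−t/τ₂) = 0.080257.
C₂ = 2.66·[1 − (20.893·0.0083431 − 39.643·0.080257)/(-18.750)] = 2.66·0.83961 = 2.2334 g/L.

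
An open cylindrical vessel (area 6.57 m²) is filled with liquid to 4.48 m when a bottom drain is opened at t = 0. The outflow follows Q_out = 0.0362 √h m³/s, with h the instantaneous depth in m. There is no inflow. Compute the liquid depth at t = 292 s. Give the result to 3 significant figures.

Accumulation of liquid (constant cross-section A): A dh/dt = −0.0362 √h.
Separate and integrate: 2(√h − √h₀) = −(0.0362/A) t.
√h = √4.48 − 0.0362·292/(2·6.57) = 2.1166 − 0.80444 = 1.3122.
h = 1.3122² = 1.7218 m.

1.72 m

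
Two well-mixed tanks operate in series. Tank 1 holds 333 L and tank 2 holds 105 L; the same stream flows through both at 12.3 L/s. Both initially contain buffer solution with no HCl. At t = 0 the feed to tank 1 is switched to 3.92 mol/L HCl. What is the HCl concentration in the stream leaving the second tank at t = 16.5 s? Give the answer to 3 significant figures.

Each tank obeys Vᵢ dCᵢ/dt = Q(Cᵢ₋₁ − Cᵢ), so τᵢ = Vᵢ/Q.
τ₁ = 333/12.3 = 27.073 s; τ₂ = 105/12.3 = 8.5366 s.
Tank 1: C₁ = C_in(1 − e^(−t/τ₁)). Tank 2 (τ₁ ≠ τ₂): C₂ = C_in[1 − (τ₁ e^(−t/τ₁) − τ₂ e^(−t/τ₂))/(τ₁ − τ₂)].
At t = 16.5: e^(−t/τ₁) = 0.54364, e^(−t/τ₂) = 0.14473.
C₂ = 3.92·[1 − (27.073·0.54364 − 8.5366·0.14473)/(18.537)] = 3.92·0.27265 = 1.0688 mol/L.

1.07 mol/L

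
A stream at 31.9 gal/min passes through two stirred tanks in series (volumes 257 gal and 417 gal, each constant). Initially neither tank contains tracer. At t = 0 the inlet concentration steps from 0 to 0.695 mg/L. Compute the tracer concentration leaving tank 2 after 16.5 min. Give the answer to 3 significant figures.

0.326 mg/L

Species balance on tank i: dCᵢ/dt = (Cᵢ₋₁ − Cᵢ)/τᵢ with τᵢ = Vᵢ/Q.
τ₁ = 257/31.9 = 8.0564 min; τ₂ = 417/31.9 = 13.072 min.
Solving the cascade with C₁(0)=C₂(0)=0 gives C₂(t) = C_in[1 − (τ₁ e^(−t/τ₁) − τ₂ e^(−t/τ₂))/(τ₁ − τ₂)].
At t = 16.5: e^(−t/τ₁) = 0.12899, e^(−t/τ₂) = 0.28302.
C₂ = 0.695·[1 − (8.0564·0.12899 − 13.072·0.28302)/(-5.0157)] = 0.695·0.46956 = 0.32634 mg/L.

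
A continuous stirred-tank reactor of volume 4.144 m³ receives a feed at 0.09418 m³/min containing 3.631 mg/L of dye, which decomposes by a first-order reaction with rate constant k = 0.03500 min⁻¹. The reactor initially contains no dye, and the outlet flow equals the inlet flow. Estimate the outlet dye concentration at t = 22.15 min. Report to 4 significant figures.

1.032 mg/L

Species balance: V dC/dt = Q C_in − Q C − k V C.
dC/dt = (Q/V) C_in − (Q/V + k) C; effective rate a = Q/V + k = 0.0227268 + 0.03500 = 0.0577268 min⁻¹.
C_ss = Q C_in/(Q + kV) = 1.42951 mg/L; C(t) = C_ss + (C₀ − C_ss) e^(−a t).
C(22.15) = 1.42951 + (-1.42951)·e^(−0.0577268·22.15) = 1.42951 + (-1.42951)·0.278413 = 1.03152 mg/L.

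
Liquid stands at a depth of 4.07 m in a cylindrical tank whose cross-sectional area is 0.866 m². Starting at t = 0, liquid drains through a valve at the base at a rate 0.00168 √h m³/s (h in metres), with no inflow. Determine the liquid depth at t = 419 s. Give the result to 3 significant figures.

A dh/dt = −Q_out = −0.00168 √h.
This is separable: 2 d(√h)/dt = −0.00168/A, so √h = √h₀ − (0.00168/(2A)) t.
√h = √4.07 − 0.00168·419/(2·0.866) = 2.0174 − 0.40642 = 1.6110.
h = 1.6110² = 2.5953 m.

2.60 m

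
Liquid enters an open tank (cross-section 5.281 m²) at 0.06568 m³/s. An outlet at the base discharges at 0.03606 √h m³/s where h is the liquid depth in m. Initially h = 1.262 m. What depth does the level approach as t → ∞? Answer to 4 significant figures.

Level balance: A dh/dt = 0.06568 − 0.03606 √h. Setting dh/dt = 0:
Q_in = 0.03606 √h_ss ⇒ √h_ss = 0.06568/0.03606 = 1.82141.
h_ss = 1.82141² = 3.31753 m. (Since h₀ = 1.262 m < h_ss, the level will rise toward this value.)

3.318 m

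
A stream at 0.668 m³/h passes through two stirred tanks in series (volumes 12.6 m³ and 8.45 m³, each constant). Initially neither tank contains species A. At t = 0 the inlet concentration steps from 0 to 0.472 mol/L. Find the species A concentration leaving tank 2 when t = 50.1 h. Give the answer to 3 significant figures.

0.390 mol/L

Species balance on tank i: dCᵢ/dt = (Cᵢ₋₁ − Cᵢ)/τᵢ with τᵢ = Vᵢ/Q.
τ₁ = 12.6/0.668 = 18.862 h; τ₂ = 8.45/0.668 = 12.650 h.
Tank 1: C₁ = C_in(1 − e^(−t/τ₁)). Tank 2 (τ₁ ≠ τ₂): C₂ = C_in[1 − (τ₁ e^(−t/τ₁) − τ₂ e^(−t/τ₂))/(τ₁ − τ₂)].
At t = 50.1: e^(−t/τ₁) = 0.070222, e^(−t/τ₂) = 0.019052.
C₂ = 0.472·[1 − (18.862·0.070222 − 12.650·0.019052)/(6.2126)] = 0.472·0.82559 = 0.38968 mol/L.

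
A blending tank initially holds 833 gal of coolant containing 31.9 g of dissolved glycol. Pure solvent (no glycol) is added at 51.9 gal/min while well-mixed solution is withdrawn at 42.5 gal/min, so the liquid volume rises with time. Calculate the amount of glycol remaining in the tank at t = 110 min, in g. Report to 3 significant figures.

0.830 g

Total volume: dV/dt = Q_in − Q_out = 9.4000 gal/min, so V(t) = 833 + 9.4000 t and V(110) = 1867.0 gal.
Solute balance: dm/dt = 0 − Q_out C = −Q_out m/V(t).
dm/m = −Q_out dt/(V₀ + 9.4000 t); integrating gives ln(m/m₀) = −(Q_out/(Q_in−Q_out)) ln(V/V₀).
m = m₀ (V₀/V)^(Q_out/(Q_in−Q_out)) = 31.9 × (833/1867.0)^(4.5213) = 0.83002 g.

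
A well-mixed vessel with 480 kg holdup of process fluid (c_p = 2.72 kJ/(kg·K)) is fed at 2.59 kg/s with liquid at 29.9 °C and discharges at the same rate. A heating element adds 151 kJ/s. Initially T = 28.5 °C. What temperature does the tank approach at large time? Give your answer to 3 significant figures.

51.3 °C

M c_p dT/dt = ṁ c_p (T_in − T) + Q̇.
At steady state dT/dt = 0 ⇒ T_ss = T_in + Q̇/(ṁ c_p) = 29.9 + 151/(2.59·2.72) = 51.334 °C.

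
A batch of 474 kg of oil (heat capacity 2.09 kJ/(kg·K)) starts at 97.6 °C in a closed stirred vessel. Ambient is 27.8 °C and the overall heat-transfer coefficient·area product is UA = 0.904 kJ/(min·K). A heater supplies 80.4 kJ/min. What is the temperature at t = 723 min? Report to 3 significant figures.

107 °C

M c_p dT/dt = −UA(T − T_amb) + Q̇.
dT/dt = (T_ss − T)/τ with T_ss = T_amb + Q̇/UA = 27.8 + 80.4/0.904 = 116.74 °C, τ = M c_p/UA = 474·2.09/0.904 = 1095.9 min.
Solution: T(t) = T_ss + (T₀ − T_ss) e^(−t/τ).
T(723) = 116.74 + (-19.138)·0.51698 = 106.84 °C.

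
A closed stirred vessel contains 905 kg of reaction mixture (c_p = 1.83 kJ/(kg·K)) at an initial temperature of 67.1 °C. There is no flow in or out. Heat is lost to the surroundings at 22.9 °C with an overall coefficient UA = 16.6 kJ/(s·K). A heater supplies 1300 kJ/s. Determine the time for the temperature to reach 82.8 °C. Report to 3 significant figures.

61.5 s

Lumped-capacitance energy balance: M c_p dT/dt = UA(T_amb − T) + Q̇.
τ = M c_p/UA = 99.768 s; T_ss = T_amb + Q̇/UA = 22.9 + 1300/16.6 = 101.21 °C.
T(t) = T_ss + (T₀ − T_ss)e^(−t/τ); set T = 82.8:
t = −τ ln[(T − T_ss)/(T₀ − T_ss)] = −99.768 · ln(0.53977) = 61.519 s.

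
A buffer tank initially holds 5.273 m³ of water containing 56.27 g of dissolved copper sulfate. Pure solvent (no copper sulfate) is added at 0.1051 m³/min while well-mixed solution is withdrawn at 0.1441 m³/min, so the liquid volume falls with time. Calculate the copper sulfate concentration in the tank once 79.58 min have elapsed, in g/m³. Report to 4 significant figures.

Let m(t) be the amount of copper sulfate. Volume: V(t) = V₀ + (Q_in − Q_out) t = 5.273 − 0.0390000 t; V(79.58) = 2.16938 m³.
Species balance (pure solvent in): dm/dt = −Q_out · m/V(t).
Separate: dm/m = −Q_out dt/V(t) ⇒ ln(m/m₀) = −(Q_out/(Q_in−Q_out)) ln(V/V₀).
m = m₀ (V₀/V)^(Q_out/(Q_in−Q_out)) = 56.27 × (5.273/2.16938)^(-3.69487) = 2.11389 g.
C = m/V = 2.11389/2.16938 = 0.974423 g/m³.

0.9744 g/m³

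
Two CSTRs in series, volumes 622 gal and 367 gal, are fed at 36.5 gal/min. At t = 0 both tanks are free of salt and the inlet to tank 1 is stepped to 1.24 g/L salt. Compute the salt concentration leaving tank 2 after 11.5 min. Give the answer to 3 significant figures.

Time constants: τᵢ = Vᵢ/Q for each well-mixed tank.
τ₁ = 622/36.5 = 17.041 min; τ₂ = 367/36.5 = 10.055 min.
Solving the cascade with C₁(0)=C₂(0)=0 gives C₂(t) = C_in[1 − (τ₁ e^(−t/τ₁) − τ₂ e^(−t/τ₂))/(τ₁ − τ₂)].
At t = 11.5: e^(−t/τ₁) = 0.50924, e^(−t/τ₂) = 0.31863.
C₂ = 1.24·[1 − (17.041·0.50924 − 10.055·0.31863)/(6.9863)] = 1.24·0.21643 = 0.26838 g/L.

0.268 g/L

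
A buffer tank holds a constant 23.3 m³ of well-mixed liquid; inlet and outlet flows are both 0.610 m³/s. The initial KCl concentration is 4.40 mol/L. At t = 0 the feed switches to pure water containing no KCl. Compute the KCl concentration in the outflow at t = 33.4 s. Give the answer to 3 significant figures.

1.84 mol/L

Transient balance on the dissolved component: V dC/dt = Q(C_in − C).
Time constant τ = V/Q = 23.3/0.610 = 38.197 s.
C approaches C_in exponentially: C(t) = C_in + (C₀ − C_in) e^(−t/τ).
C(33.4) = 0 + (4.40 − 0)·e^(−33.4/38.197) = 0 + (4.4000)·0.41710 = 1.8353 mol/L.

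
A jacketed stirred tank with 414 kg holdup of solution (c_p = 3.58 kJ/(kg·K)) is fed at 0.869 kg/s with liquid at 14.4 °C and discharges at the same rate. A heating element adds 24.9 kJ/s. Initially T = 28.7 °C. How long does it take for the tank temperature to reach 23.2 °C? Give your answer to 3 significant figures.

985 s

First-law balance (no shaft work): M c_p dT/dt = ṁ c_p (T_in − T) + 24.9.
τ = M/ṁ = 476.41 s; T_ss = T_in + Q̇/(ṁ c_p) = 22.404 °C.
T(t) = T_ss + (T₀ − T_ss) e^(−t/τ). Set T = 23.2:
e^(−t/τ) = (23.2 − 22.404)/(28.7 − 22.404) = 0.12646
t = −476.41 · ln(0.12646) = 985.15 s.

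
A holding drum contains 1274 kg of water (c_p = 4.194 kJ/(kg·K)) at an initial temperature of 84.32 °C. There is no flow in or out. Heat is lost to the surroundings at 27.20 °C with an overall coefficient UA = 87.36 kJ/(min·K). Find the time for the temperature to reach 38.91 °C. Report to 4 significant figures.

96.92 min

Energy balance: M c_p dT/dt = −UA(T − T_amb).
τ = M c_p/UA = 61.1625 min; T_ss = T_amb = 27.2000 °C.
T(t) = T_ss + (T₀ − T_ss)e^(−t/τ); set T = 38.91:
t = −τ ln[(T − T_ss)/(T₀ − T_ss)] = −61.1625 · ln(0.205007) = 96.9249 min.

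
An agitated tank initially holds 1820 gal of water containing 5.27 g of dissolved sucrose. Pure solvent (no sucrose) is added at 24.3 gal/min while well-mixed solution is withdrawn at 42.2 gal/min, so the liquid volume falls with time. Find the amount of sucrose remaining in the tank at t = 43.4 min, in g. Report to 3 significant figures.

1.42 g

Let m(t) be the amount of sucrose. Volume: V(t) = V₀ + (Q_in − Q_out) t = 1820 − 17.900 t; V(43.4) = 1043.1 gal.
Solute balance: dm/dt = 0 − Q_out C = −Q_out m/V(t).
dm/m = −Q_out dt/(V₀ − 17.900 t); integrating gives ln(m/m₀) = −(Q_out/(Q_in−Q_out)) ln(V/V₀).
m = m₀ (V₀/V)^(Q_out/(Q_in−Q_out)) = 5.27 × (1820/1043.1)^(-2.3575) = 1.4188 g.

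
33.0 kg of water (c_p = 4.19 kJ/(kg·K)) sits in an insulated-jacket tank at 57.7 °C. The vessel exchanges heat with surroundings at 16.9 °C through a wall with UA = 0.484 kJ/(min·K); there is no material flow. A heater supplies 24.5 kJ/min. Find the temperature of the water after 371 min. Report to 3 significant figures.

64.8 °C

Energy balance: M c_p dT/dt = −UA(T − T_amb) + Q̇.
dT/dt = (T_ss − T)/τ with T_ss = T_amb + Q̇/UA = 16.9 + 24.5/0.484 = 67.520 °C, τ = M c_p/UA = 33.0·4.19/0.484 = 285.68 min.
Solution: T(t) = T_ss + (T₀ − T_ss) e^(−t/τ).
T(371) = 67.520 + (-9.8198)·0.27290 = 64.840 °C.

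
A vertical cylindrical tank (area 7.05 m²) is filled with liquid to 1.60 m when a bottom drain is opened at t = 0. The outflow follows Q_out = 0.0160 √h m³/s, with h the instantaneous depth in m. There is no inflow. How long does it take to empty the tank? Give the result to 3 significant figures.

1110 s

A dh/dt = −Q_out = −0.0160 √h.
Separate and integrate: 2(√h − √h₀) = −(0.0160/A) t.
Set h = 0: 2√h₀ = (0.0160/A) t_empty ⇒ t_empty = 2A√h₀/0.0160.
t_empty = 2·7.05·√1.60/0.0160 = 14.100·1.2649/0.0160 = 1114.7 s.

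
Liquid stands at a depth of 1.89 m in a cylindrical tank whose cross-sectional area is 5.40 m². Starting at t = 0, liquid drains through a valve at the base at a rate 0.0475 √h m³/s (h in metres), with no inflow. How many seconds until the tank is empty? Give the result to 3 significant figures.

313 s

A dh/dt = −Q_out = −0.0475 √h.
This is separable: 2 d(√h)/dt = −0.0475/A, so √h = √h₀ − (0.0475/(2A)) t.
Tank is empty when √h = 0: t_empty = 2A√h₀/0.0475.
t_empty = 2·5.40·√1.89/0.0475 = 10.800·1.3748/0.0475 = 312.58 s.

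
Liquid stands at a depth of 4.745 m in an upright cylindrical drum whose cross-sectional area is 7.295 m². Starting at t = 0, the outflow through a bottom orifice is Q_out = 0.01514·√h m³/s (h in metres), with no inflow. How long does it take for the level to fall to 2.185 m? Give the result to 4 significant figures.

With no inflow, A dh/dt = −0.01514 √h.
This is separable: 2 d(√h)/dt = −0.01514/A, so √h = √h₀ − (0.01514/(2A)) t.
t = 2A(√h₀ − √h)/0.01514 = 2·7.295·(√4.745 − √2.185)/0.01514
  = 14.5900 × (2.17830 − 1.47817) / 0.01514 = 674.694 s.

674.7 s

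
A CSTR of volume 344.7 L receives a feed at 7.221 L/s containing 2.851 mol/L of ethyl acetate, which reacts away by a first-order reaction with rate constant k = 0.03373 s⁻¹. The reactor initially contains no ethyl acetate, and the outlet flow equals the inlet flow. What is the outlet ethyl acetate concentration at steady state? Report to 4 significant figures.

1.092 mol/L

V dC/dt = Q(C_in − C) − k V C.
Steady state (dC/dt = 0): C_ss = Q C_in/(Q + kV) = C_in/(1 + kV/Q).
C_ss = 7.221·2.851/(7.221 + 0.03373·344.7) = 20.5871/18.8477 = 1.09228 mol/L.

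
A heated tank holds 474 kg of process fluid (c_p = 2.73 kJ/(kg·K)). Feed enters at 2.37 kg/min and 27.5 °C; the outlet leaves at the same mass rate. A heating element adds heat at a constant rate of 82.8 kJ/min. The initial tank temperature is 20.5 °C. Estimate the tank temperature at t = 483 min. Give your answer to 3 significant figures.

M c_p dT/dt = ṁ c_p (T_in − T) + Q̇.
τ = M/ṁ = 200.00 min; T_ss = T_in + Q̇/(ṁ c_p) = 27.5 + 82.8/(2.37·2.73) = 40.297 °C.
Integrating: T(t) = T_ss + (T₀ − T_ss) e^(−t/τ).
T(483) = 40.297 + (-19.797)·e^(−483/200.00) = 40.297 + (-19.797)·0.089367 = 38.528 °C.

38.5 °C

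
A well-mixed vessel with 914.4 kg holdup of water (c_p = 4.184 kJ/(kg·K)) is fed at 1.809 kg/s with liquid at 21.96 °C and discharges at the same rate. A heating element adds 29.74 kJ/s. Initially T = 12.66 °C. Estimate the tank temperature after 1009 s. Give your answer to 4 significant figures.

First-law balance (no shaft work): M c_p dT/dt = ṁ c_p (T_in − T) + 29.74.
Rearrange: dT/dt = (T_ss − T)/τ with τ = M/ṁ = 505.473 s and T_ss = T_in + Q̇/(ṁ c_p) = 25.8893 °C.
T approaches T_ss exponentially: T(t) = T_ss + (T₀ − T_ss) e^(−t/τ).
T(1009) = 25.8893 + (-13.2293)·e^(−1009/505.473) = 25.8893 + (-13.2293)·0.135857 = 24.0920 °C.

24.09 °C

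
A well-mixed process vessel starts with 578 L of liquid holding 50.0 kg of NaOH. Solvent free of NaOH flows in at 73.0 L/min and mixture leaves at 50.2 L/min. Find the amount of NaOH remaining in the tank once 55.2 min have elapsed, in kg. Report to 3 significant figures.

3.92 kg

Total volume: dV/dt = Q_in − Q_out = 22.800 L/min, so V(t) = 578 + 22.800 t and V(55.2) = 1836.6 L.
No NaOH enters, so dm/dt = −Q_out · (m/V).
dm/m = −Q_out dt/(V₀ + 22.800 t); integrating gives ln(m/m₀) = −(Q_out/(Q_in−Q_out)) ln(V/V₀).
m = m₀ (V₀/V)^(Q_out/(Q_in−Q_out)) = 50.0 × (578/1836.6)^(2.2018) = 3.9221 kg.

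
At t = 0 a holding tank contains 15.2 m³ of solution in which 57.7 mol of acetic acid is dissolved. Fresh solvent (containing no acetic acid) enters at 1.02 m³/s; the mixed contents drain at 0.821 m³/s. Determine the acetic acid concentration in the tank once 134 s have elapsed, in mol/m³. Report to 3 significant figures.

Let m(t) be the amount of acetic acid. Volume: V(t) = V₀ + (Q_in − Q_out) t = 15.2 + 0.19900 t; V(134) = 41.866 m³.
No acetic acid enters, so dm/dt = −Q_out · (m/V).
dm/m = −Q_out dt/(V₀ + 0.19900 t); integrating gives ln(m/m₀) = −(Q_out/(Q_in−Q_out)) ln(V/V₀).
m = m₀ (V₀/V)^(Q_out/(Q_in−Q_out)) = 57.7 × (15.2/41.866)^(4.1256) = 0.88273 mol.
C = m/V = 0.88273/41.866 = 0.021085 mol/m³.

0.0211 mol/m³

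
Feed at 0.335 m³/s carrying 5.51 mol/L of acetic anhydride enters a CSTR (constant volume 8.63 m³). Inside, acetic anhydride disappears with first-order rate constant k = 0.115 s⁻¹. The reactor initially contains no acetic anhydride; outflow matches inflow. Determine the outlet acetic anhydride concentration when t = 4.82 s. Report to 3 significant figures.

V dC/dt = Q(C_in − C) − k V C.
dC/dt = (Q/V) C_in − (Q/V + k) C; effective rate a = Q/V + k = 0.038818 + 0.115 = 0.15382 s⁻¹.
C_ss = Q C_in/(Q + kV) = 1.3905 mol/L; C(t) = C_ss + (C₀ − C_ss) e^(−a t).
C(4.82) = 1.3905 + (-1.3905)·e^(−0.15382·4.82) = 1.3905 + (-1.3905)·0.47644 = 0.72802 mol/L.

0.728 mol/L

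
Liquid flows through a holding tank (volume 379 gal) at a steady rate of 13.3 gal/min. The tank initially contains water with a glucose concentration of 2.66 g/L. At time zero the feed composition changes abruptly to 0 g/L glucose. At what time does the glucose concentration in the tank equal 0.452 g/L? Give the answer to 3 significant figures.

Species balance: V dC/dt = Q(C_in − C) ⇒ τ = V/Q = 28.496 min.
C(t) = C_in + (C₀ − C_in) e^(−t/τ). Set C = 0.452 and solve for t:
e^(−t/τ) = (C − C_in)/(C₀ − C_in) = (0.452 − 0)/(2.66 − 0) = 0.16992
t = −τ ln(…) = 28.496 × 1.7724 = 50.507 min.

50.5 min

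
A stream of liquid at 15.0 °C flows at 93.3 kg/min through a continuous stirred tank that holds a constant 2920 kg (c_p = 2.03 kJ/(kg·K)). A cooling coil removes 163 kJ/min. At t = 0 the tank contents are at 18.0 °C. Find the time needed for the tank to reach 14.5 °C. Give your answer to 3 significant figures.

M c_p dT/dt = ṁ c_p (T_in − T) − Q̇.
τ = M/ṁ = 31.297 min; T_ss = T_in − Q̇/(ṁ c_p) = 14.139 °C.
T(t) = T_ss + (T₀ − T_ss) e^(−t/τ). Set T = 14.5:
e^(−t/τ) = (14.5 − 14.139)/(18.0 − 14.139) = 0.093409
t = −31.297 · ln(0.093409) = 74.198 min.

74.2 min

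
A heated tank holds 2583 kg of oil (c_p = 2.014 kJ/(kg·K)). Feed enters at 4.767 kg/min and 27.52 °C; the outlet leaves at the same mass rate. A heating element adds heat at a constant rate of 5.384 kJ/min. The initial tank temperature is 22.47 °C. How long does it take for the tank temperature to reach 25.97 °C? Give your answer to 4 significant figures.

529.7 min

M c_p dT/dt = ṁ c_p (T_in − T) + Q̇.
τ = M/ṁ = 541.850 min; T_ss = T_in + Q̇/(ṁ c_p) = 28.0808 °C.
T(t) = T_ss + (T₀ − T_ss) e^(−t/τ). Set T = 25.97:
e^(−t/τ) = (25.97 − 28.0808)/(22.47 − 28.0808) = 0.376202
t = −541.850 · ln(0.376202) = 529.729 min.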